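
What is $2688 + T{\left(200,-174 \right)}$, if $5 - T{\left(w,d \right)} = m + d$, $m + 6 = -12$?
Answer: $2885$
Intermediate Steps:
$m = -18$ ($m = -6 - 12 = -18$)
$T{\left(w,d \right)} = 23 - d$ ($T{\left(w,d \right)} = 5 - \left(-18 + d\right) = 23 - d$)
$2688 + T{\left(200,-174 \right)} = 2688 + \left(23 - -174\right) = 2688 + \left(23 + 174\right) = 2688 + 197 = 2885$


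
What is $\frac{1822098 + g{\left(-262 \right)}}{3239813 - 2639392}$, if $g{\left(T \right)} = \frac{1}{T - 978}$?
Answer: $\frac{2259401519}{744522040} \approx 3.0347$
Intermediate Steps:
$g{\left(T \right)} = \frac{1}{-978 + T}$
$\frac{1822098 + g{\left(-262 \right)}}{3239813 - 2639392} = \frac{1822098 + \frac{1}{-978 - 262}}{3239813 - 2639392} = \frac{1822098 + \frac{1}{-1240}}{600421} = \left(1822098 - \frac{1}{1240}\right) \frac{1}{600421} = \frac{2259401519}{1240} \cdot \frac{1}{600421} = \frac{2259401519}{744522040}$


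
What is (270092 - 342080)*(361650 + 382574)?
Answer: -53575197312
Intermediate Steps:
(270092 - 342080)*(361650 + 382574) = -71988*744224 = -53575197312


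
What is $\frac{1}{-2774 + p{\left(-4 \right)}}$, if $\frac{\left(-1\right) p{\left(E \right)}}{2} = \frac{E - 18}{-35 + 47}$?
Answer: $- \frac{3}{8311} \approx -0.00036097$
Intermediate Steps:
$p{\left(E \right)} = 3 - \frac{E}{6}$ ($p{\left(E \right)} = - 2 \frac{E - 18}{-35 + 47} = - 2 \frac{-18 + E}{12} = - 2 \left(-18 + E\right) \frac{1}{12} = - 2 \left(- \frac{3}{2} + \frac{E}{12}\right) = 3 - \frac{E}{6}$)
$\frac{1}{-2774 + p{\left(-4 \right)}} = \frac{1}{-2774 + \left(3 - - \frac{2}{3}\right)} = \frac{1}{-2774 + \left(3 + \frac{2}{3}\right)} = \frac{1}{-2774 + \frac{11}{3}} = \frac{1}{- \frac{8311}{3}} = - \frac{3}{8311}$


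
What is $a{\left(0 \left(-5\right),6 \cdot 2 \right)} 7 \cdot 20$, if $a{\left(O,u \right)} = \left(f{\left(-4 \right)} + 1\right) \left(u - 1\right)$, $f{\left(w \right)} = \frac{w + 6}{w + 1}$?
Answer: $\frac{1540}{3} \approx 513.33$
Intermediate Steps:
$f{\left(w \right)} = \frac{6 + w}{1 + w}$
$a{\left(O,u \right)} = - \frac{1}{3} + \frac{u}{3}$ ($a{\left(O,u \right)} = \left(\frac{6 - 4}{1 - 4} + 1\right) \left(u - 1\right) = \left(\frac{1}{-3} \cdot 2 + 1\right) \left(-1 + u\right) = \left(\left(- \frac{1}{3}\right) 2 + 1\right) \left(-1 + u\right) = \left(- \frac{2}{3} + 1\right) \left(-1 + u\right) = \frac{-1 + u}{3} = - \frac{1}{3} + \frac{u}{3}$)
$a{\left(0 \left(-5\right),6 \cdot 2 \right)} 7 \cdot 20 = \left(- \frac{1}{3} + \frac{6 \cdot 2}{3}\right) 7 \cdot 20 = \left(- \frac{1}{3} + \frac{1}{3} \cdot 12\right) 7 \cdot 20 = \left(- \frac{1}{3} + 4\right) 7 \cdot 20 = \frac{11}{3} \cdot 7 \cdot 20 = \frac{77}{3} \cdot 20 = \frac{1540}{3}$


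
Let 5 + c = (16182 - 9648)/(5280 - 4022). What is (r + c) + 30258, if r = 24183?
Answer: 34243511/629 ≈ 54441.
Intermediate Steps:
c = 122/629 (c = -5 + (16182 - 9648)/(5280 - 4022) = -5 + 6534/1258 = -5 + 6534*(1/1258) = -5 + 3267/629 = 122/629 ≈ 0.19396)
(r + c) + 30258 = (24183 + 122/629) + 30258 = 15211229/629 + 30258 = 34243511/629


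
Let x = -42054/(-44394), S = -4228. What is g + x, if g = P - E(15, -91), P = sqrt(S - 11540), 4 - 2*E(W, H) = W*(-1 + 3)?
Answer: 103196/7399 + 6*I*sqrt(438) ≈ 13.947 + 125.57*I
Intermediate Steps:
E(W, H) = 2 - W (E(W, H) = 2 - W*(-1 + 3)/2 = 2 - W*2/2 = 2 - W)
x = 7009/7399 (x = -42054*(-1/44394) = 7009/7399 ≈ 0.94729)
P = 6*I*sqrt(438) (P = sqrt(-4228 - 11540) = sqrt(-15768) = 6*I*sqrt(438) ≈ 125.57*I)
g = 13 + 6*I*sqrt(438) (g = 6*I*sqrt(438) - (2 - 1*15) = 6*I*sqrt(438) - (2 - 15) = 6*I*sqrt(438) - 1*(-13) = 6*I*sqrt(438) + 13 = 13 + 6*I*sqrt(438) ≈ 13.0 + 125.57*I)
g + x = (13 + 6*I*sqrt(438)) + 7009/7399 = 103196/7399 + 6*I*sqrt(438)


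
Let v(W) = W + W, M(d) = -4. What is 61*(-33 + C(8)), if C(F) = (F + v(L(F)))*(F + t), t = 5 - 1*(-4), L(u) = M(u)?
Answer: -2013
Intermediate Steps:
L(u) = -4
v(W) = 2*W
t = 9 (t = 5 + 4 = 9)
C(F) = (-8 + F)*(9 + F) (C(F) = (F + 2*(-4))*(F + 9) = (F - 8)*(9 + F) = (-8 + F)*(9 + F))
61*(-33 + C(8)) = 61*(-33 + (-72 + 8 + 8²)) = 61*(-33 + (-72 + 8 + 64)) = 61*(-33 + 0) = 61*(-33) = -2013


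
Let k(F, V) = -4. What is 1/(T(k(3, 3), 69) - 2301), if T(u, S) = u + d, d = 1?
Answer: -1/2304 ≈ -0.00043403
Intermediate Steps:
T(u, S) = 1 + u (T(u, S) = u + 1 = 1 + u)
1/(T(k(3, 3), 69) - 2301) = 1/((1 - 4) - 2301) = 1/(-3 - 2301) = 1/(-2304) = -1/2304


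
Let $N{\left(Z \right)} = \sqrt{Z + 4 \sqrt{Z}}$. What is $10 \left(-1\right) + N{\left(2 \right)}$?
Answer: $-10 + \sqrt{2 + 4 \sqrt{2}} \approx -7.2329$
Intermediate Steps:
$10 \left(-1\right) + N{\left(2 \right)} = 10 \left(-1\right) + \sqrt{2 + 4 \sqrt{2}} = -10 + \sqrt{2 + 4 \sqrt{2}}$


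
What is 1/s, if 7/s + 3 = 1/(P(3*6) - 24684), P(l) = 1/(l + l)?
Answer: -2665905/6220361 ≈ -0.42858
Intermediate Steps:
P(l) = 1/(2*l)
s = -6220361/2665905 (s = 7/(-3 + 1/(1/(2*((3*6))) - 24684)) = 7/(-3 + 1/((½)/18 - 24684)) = 7/(-3 + 1/((½)*(1/18) - 24684)) = 7/(-3 + 1/(1/36 - 24684)) = 7/(-3 + 1/(-888623/36)) = 7/(-3 - 36/888623) = 7/(-2665905/888623) = 7*(-888623/2665905) = -6220361/2665905 ≈ -2.3333)
1/s = 1/(-6220361/2665905) = -2665905/6220361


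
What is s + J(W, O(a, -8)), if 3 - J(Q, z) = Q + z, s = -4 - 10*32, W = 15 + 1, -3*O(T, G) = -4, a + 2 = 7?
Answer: -1015/3 ≈ -338.33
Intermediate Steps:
a = 5 (a = -2 + 7 = 5)
O(T, G) = 4/3 (O(T, G) = -⅓*(-4) = 4/3)
W = 16
s = -324 (s = -4 - 320 = -324)
J(Q, z) = 3 - Q - z (J(Q, z) = 3 - (Q + z) = 3 + (-Q - z) = 3 - Q - z)
s + J(W, O(a, -8)) = -324 + (3 - 1*16 - 1*4/3) = -324 + (3 - 16 - 4/3) = -324 - 43/3 = -1015/3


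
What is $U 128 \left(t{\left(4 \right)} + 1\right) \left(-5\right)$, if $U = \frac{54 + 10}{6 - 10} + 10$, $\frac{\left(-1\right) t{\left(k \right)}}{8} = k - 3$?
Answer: $-26880$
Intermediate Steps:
$t{\left(k \right)} = 24 - 8 k$ ($t{\left(k \right)} = - 8 \left(k - 3\right) = - 8 \left(-3 + k\right) = 24 - 8 k$)
$U = -6$ ($U = \frac{64}{-4} + 10 = 64 \left(- \frac{1}{4}\right) + 10 = -16 + 10 = -6$)
$U 128 \left(t{\left(4 \right)} + 1\right) \left(-5\right) = \left(-6\right) 128 \left(\left(24 - 32\right) + 1\right) \left(-5\right) = - 768 \left(\left(24 - 32\right) + 1\right) \left(-5\right) = - 768 \left(-8 + 1\right) \left(-5\right) = - 768 \left(\left(-7\right) \left(-5\right)\right) = \left(-768\right) 35 = -26880$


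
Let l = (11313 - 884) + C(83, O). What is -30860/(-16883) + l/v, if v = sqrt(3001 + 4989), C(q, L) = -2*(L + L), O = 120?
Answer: 30860/16883 + 9949*sqrt(7990)/7990 ≈ 113.13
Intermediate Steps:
C(q, L) = -4*L
v = sqrt(7990) ≈ 89.387
l = 9949 (l = (11313 - 884) - 4*120 = 10429 - 480 = 9949)
-30860/(-16883) + l/v = -30860/(-16883) + 9949/(sqrt(7990)) = -30860*(-1/16883) + 9949*(sqrt(7990)/7990) = 30860/16883 + 9949*sqrt(7990)/7990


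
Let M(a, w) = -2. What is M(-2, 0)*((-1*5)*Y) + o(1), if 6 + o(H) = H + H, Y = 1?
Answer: 6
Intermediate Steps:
o(H) = -6 + 2*H (o(H) = -6 + (H + H) = -6 + 2*H)
M(-2, 0)*((-1*5)*Y) + o(1) = -2*(-1*5) + (-6 + 2*1) = -(-10) + (-6 + 2) = -2*(-5) - 4 = 10 - 4 = 6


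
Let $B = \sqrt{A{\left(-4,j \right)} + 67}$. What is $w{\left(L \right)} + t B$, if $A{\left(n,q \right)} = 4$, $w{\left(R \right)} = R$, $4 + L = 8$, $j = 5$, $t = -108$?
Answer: $4 - 108 \sqrt{71} \approx -906.02$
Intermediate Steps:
$L = 4$ ($L = -4 + 8 = 4$)
$B = \sqrt{71}$ ($B = \sqrt{4 + 67} = \sqrt{71} \approx 8.4261$)
$w{\left(L \right)} + t B = 4 - 108 \sqrt{71}$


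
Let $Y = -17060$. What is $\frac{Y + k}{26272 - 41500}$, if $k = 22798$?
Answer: $- \frac{2869}{7614} \approx -0.37681$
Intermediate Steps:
$\frac{Y + k}{26272 - 41500} = \frac{-17060 + 22798}{26272 - 41500} = \frac{5738}{-15228} = 5738 \left(- \frac{1}{15228}\right) = - \frac{2869}{7614}$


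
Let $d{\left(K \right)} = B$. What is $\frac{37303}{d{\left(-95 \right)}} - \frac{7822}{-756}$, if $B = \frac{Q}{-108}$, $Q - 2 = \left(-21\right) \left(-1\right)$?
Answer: $- \frac{1522767719}{8694} \approx -1.7515 \cdot 10^{5}$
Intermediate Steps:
$Q = 23$ ($Q = 2 - -21 = 2 + 21 = 23$)
$B = - \frac{23}{108}$ ($B = \frac{23}{-108} = 23 \left(- \frac{1}{108}\right) = - \frac{23}{108} \approx -0.21296$)
$d{\left(K \right)} = - \frac{23}{108}$
$\frac{37303}{d{\left(-95 \right)}} - \frac{7822}{-756} = \frac{37303}{- \frac{23}{108}} - \frac{7822}{-756} = 37303 \left(- \frac{108}{23}\right) - - \frac{3911}{378} = - \frac{4028724}{23} + \frac{3911}{378} = - \frac{1522767719}{8694}$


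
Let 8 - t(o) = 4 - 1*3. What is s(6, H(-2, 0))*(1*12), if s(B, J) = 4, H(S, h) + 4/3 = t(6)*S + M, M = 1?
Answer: 48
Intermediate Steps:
t(o) = 7 (t(o) = 8 - (4 - 1*3) = 8 - (4 - 3) = 8 - 1*1 = 8 - 1 = 7)
H(S, h) = -⅓ + 7*S (H(S, h) = -4/3 + (7*S + 1) = -4/3 + (1 + 7*S) = -⅓ + 7*S)
s(6, H(-2, 0))*(1*12) = 4*(1*12) = 4*12 = 48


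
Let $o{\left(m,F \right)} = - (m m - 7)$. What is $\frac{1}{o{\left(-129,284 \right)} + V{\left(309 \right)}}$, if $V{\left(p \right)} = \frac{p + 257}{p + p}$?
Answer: $- \frac{309}{5139623} \approx -6.0121 \cdot 10^{-5}$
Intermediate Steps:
$o{\left(m,F \right)} = 7 - m^{2}$ ($o{\left(m,F \right)} = - (m^{2} - 7) = - (-7 + m^{2}) = 7 - m^{2}$)
$V{\left(p \right)} = \frac{257 + p}{2 p}$
$\frac{1}{o{\left(-129,284 \right)} + V{\left(309 \right)}} = \frac{1}{\left(7 - \left(-129\right)^{2}\right) + \frac{257 + 309}{2 \cdot 309}} = \frac{1}{\left(7 - 16641\right) + \frac{1}{2} \cdot \frac{1}{309} \cdot 566} = \frac{1}{\left(7 - 16641\right) + \frac{283}{309}} = \frac{1}{-16634 + \frac{283}{309}} = \frac{1}{- \frac{5139623}{309}} = - \frac{309}{5139623}$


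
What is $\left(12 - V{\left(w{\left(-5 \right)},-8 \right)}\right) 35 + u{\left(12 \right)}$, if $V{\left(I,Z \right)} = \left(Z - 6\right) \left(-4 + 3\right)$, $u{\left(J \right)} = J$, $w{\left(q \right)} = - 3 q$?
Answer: $-58$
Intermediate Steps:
$V{\left(I,Z \right)} = 6 - Z$ ($V{\left(I,Z \right)} = \left(Z - 6\right) \left(-1\right) = \left(-6 + Z\right) \left(-1\right) = 6 - Z$)
$\left(12 - V{\left(w{\left(-5 \right)},-8 \right)}\right) 35 + u{\left(12 \right)} = \left(12 - \left(6 - -8\right)\right) 35 + 12 = \left(12 - \left(6 + 8\right)\right) 35 + 12 = \left(12 - 14\right) 35 + 12 = \left(-2\right) 35 + 12 = -70 + 12 = -58$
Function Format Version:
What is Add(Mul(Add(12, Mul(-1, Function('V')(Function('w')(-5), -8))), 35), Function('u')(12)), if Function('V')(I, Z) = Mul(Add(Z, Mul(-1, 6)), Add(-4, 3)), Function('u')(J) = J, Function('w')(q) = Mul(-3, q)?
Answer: -58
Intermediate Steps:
Function('V')(I, Z) = Add(6, Mul(-1, Z)) (Function('V')(I, Z) = Mul(Add(Z, -6), -1) = Mul(Add(-6, Z), -1) = Add(6, Mul(-1, Z)))
Add(Mul(Add(12, Mul(-1, Function('V')(Function('w')(-5), -8))), 35), Function('u')(12)) = Add(Mul(Add(12, Mul(-1, Add(6, Mul(-1, -8)))), 35), 12) = Add(Mul(Add(12, Mul(-1, Add(6, 8))), 35), 12) = Add(Mul(Add(12, Mul(-1, 14)), 35), 12) = Add(Mul(Add(12, -14), 35), 12) = Add(Mul(-2, 35), 12) = Add(-70, 12) = -58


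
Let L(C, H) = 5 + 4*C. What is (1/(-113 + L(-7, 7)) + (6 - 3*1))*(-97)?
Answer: -39479/136 ≈ -290.29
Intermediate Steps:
(1/(-113 + L(-7, 7)) + (6 - 3*1))*(-97) = (1/(-113 + (5 + 4*(-7))) + (6 - 3*1))*(-97) = (1/(-113 + (5 - 28)) + (6 - 3))*(-97) = (1/(-113 - 23) + 3)*(-97) = (1/(-136) + 3)*(-97) = (-1/136 + 3)*(-97) = (407/136)*(-97) = -39479/136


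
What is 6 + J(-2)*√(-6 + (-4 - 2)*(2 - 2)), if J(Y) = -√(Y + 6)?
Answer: 6 - 2*I*√6 ≈ 6.0 - 4.899*I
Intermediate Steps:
J(Y) = -√(6 + Y)
6 + J(-2)*√(-6 + (-4 - 2)*(2 - 2)) = 6 + (-√(6 - 2))*√(-6 + (-4 - 2)*(2 - 2)) = 6 + (-√4)*√(-6 - 6*0) = 6 + (-1*2)*√(-6 + 0) = 6 - 2*I*√6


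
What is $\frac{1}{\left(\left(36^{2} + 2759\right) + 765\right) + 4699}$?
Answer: $\frac{1}{9519} \approx 0.00010505$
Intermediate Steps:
$\frac{1}{\left(\left(36^{2} + 2759\right) + 765\right) + 4699} = \frac{1}{\left(\left(1296 + 2759\right) + 765\right) + 4699} = \frac{1}{\left(4055 + 765\right) + 4699} = \frac{1}{4820 + 4699} = \frac{1}{9519}$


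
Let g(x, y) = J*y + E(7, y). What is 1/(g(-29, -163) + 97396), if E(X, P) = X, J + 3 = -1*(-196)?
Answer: 1/65944 ≈ 1.5164e-5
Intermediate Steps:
J = 193 (J = -3 - 1*(-196) = -3 + 196 = 193)
g(x, y) = 7 + 193*y (g(x, y) = 193*y + 7 = 7 + 193*y)
1/(g(-29, -163) + 97396) = 1/((7 + 193*(-163)) + 97396) = 1/((7 - 31459) + 97396) = 1/(-31452 + 97396) = 1/65944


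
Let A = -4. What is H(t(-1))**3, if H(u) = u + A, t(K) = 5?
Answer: 1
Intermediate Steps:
H(u) = -4 + u (H(u) = u - 4 = -4 + u)
H(t(-1))**3 = (-4 + 5)**3 = 1**3 = 1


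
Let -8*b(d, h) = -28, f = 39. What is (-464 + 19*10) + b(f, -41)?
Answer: -541/2 ≈ -270.50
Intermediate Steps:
b(d, h) = 7/2 (b(d, h) = -⅛*(-28) = 7/2)
(-464 + 19*10) + b(f, -41) = (-464 + 19*10) + 7/2 = (-464 + 190) + 7/2 = -274 + 7/2 = -541/2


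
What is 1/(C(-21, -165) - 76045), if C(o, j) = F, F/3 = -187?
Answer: -1/76606 ≈ -1.3054e-5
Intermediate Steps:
F = -561 (F = 3*(-187) = -561)
C(o, j) = -561
1/(C(-21, -165) - 76045) = 1/(-561 - 76045) = 1/(-76606) = -1/76606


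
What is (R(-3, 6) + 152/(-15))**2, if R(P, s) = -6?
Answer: 58564/225 ≈ 260.28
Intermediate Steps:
(R(-3, 6) + 152/(-15))**2 = (-6 + 152/(-15))**2 = (-6 + 152*(-1/15))**2 = (-6 - 152/15)**2 = (-242/15)**2 = 58564/225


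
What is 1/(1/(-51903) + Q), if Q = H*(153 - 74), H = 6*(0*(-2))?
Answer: -51903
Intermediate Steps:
H = 0 (H = 6*0 = 0)
Q = 0 (Q = 0*(153 - 74) = 0*79 = 0)
1/(1/(-51903) + Q) = 1/(1/(-51903) + 0) = 1/(-1/51903 + 0) = 1/(-1/51903) = -51903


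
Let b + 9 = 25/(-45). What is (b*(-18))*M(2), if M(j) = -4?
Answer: -688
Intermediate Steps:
b = -86/9 (b = -9 + 25/(-45) = -9 + 25*(-1/45) = -9 - 5/9 = -86/9 ≈ -9.5556)
(b*(-18))*M(2) = -86/9*(-18)*(-4) = 172*(-4) = -688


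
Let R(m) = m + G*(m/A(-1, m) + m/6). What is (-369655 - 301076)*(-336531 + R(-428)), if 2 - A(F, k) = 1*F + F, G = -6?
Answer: 225291164859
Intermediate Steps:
A(F, k) = 2 - 2*F (A(F, k) = 2 - (1*F + F) = 2 - (F + F) = 2 - 2*F)
R(m) = -3*m/2 (R(m) = m - 6*(m/(2 - 2*(-1)) + m/6) = m - 6*(m/(2 + 2) + m*(⅙)) = m - 6*(m/4 + m/6) = m - 5*m/2 = -3*m/2)
(-369655 - 301076)*(-336531 + R(-428)) = (-369655 - 301076)*(-336531 - 3/2*(-428)) = -670731*(-336531 + 642) = -670731*(-335889) = 225291164859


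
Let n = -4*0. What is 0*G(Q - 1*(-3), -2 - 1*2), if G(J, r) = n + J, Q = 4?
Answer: 0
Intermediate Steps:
n = 0
G(J, r) = J (G(J, r) = 0 + J = J)
0*G(Q - 1*(-3), -2 - 1*2) = 0*(4 - 1*(-3)) = 0*(4 + 3) = 0*7 = 0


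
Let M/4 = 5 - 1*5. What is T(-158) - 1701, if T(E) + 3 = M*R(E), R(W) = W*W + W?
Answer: -1704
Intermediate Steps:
M = 0 (M = 4*(5 - 1*5) = 4*(5 - 5) = 4*0 = 0)
R(W) = W + W**2 (R(W) = W**2 + W = W + W**2)
T(E) = -3 (T(E) = -3 + 0*(E*(1 + E)) = -3 + 0 = -3)
T(-158) - 1701 = -3 - 1701 = -1704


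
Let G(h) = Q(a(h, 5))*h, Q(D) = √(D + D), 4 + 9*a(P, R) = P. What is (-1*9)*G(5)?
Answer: -15*√2 ≈ -21.213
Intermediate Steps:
a(P, R) = -4/9 + P/9
Q(D) = √2*√D (Q(D) = √(2*D) = √2*√D)
G(h) = h*√2*√(-4/9 + h/9) (G(h) = (√2*√(-4/9 + h/9))*h = h*√2*√(-4/9 + h/9))
(-1*9)*G(5) = (-1*9)*((⅓)*5*√(-8 + 2*5)) = -3*5*√(-8 + 10) = -3*5*√2 = -15*√2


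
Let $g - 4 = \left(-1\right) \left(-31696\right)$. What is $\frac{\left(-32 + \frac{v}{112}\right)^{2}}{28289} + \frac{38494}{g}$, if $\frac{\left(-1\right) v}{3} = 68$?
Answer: $\frac{220542737461}{175765214800} \approx 1.2548$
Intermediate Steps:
$v = -204$ ($v = \left(-3\right) 68 = -204$)
$g = 31700$ ($g = 4 - -31696 = 4 + 31696 = 31700$)
$\frac{\left(-32 + \frac{v}{112}\right)^{2}}{28289} + \frac{38494}{g} = \frac{\left(-32 - \frac{204}{112}\right)^{2}}{28289} + \frac{38494}{31700} = \left(-32 - \frac{51}{28}\right)^{2} \cdot \frac{1}{28289} + 38494 \cdot \frac{1}{31700} = \left(-32 - \frac{51}{28}\right)^{2} \cdot \frac{1}{28289} + \frac{19247}{15850} = \left(- \frac{947}{28}\right)^{2} \cdot \frac{1}{28289} + \frac{19247}{15850} = \frac{896809}{784} \cdot \frac{1}{28289} + \frac{19247}{15850} = \frac{896809}{22178576} + \frac{19247}{15850} = \frac{220542737461}{175765214800}$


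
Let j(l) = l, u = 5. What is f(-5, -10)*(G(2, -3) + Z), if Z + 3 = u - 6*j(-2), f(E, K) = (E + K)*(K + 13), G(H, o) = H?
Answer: -720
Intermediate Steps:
f(E, K) = (13 + K)*(E + K) (f(E, K) = (E + K)*(13 + K) = (13 + K)*(E + K))
Z = 14 (Z = -3 + (5 - 6*(-2)) = -3 + (5 + 12) = -3 + 17 = 14)
f(-5, -10)*(G(2, -3) + Z) = ((-10)² + 13*(-5) + 13*(-10) - 5*(-10))*(2 + 14) = (100 - 65 - 130 + 50)*16 = -45*16 = -720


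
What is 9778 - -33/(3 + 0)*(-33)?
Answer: 9415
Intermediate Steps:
9778 - -33/(3 + 0)*(-33) = 9778 - -33/3*(-33) = 9778 - (⅓)*(-33)*(-33) = 9778 - (-11)*(-33) = 9778 - 1*363 = 9778 - 363 = 9415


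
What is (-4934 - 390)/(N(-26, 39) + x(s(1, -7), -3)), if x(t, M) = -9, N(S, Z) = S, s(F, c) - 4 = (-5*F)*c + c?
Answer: 5324/35 ≈ 152.11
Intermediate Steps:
s(F, c) = 4 + c - 5*F*c (s(F, c) = 4 + ((-5*F)*c + c) = 4 + (-5*F*c + c) = 4 + (c - 5*F*c) = 4 + c - 5*F*c)
(-4934 - 390)/(N(-26, 39) + x(s(1, -7), -3)) = (-4934 - 390)/(-26 - 9) = -5324/(-35) = -5324*(-1/35) = 5324/35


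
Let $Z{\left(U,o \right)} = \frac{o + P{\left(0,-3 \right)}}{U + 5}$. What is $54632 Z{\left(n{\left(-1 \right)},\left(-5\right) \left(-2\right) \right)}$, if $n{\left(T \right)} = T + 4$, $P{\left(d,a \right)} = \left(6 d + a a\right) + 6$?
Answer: $170725$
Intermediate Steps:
$P{\left(d,a \right)} = 6 + a^{2} + 6 d$ ($P{\left(d,a \right)} = \left(6 d + a^{2}\right) + 6 = \left(a^{2} + 6 d\right) + 6 = 6 + a^{2} + 6 d$)
$n{\left(T \right)} = 4 + T$
$Z{\left(U,o \right)} = \frac{15 + o}{5 + U}$ ($Z{\left(U,o \right)} = \frac{o + \left(6 + \left(-3\right)^{2} + 6 \cdot 0\right)}{U + 5} = \frac{o + \left(6 + 9 + 0\right)}{5 + U} = \frac{o + 15}{5 + U} = \frac{15 + o}{5 + U}$)
$54632 Z{\left(n{\left(-1 \right)},\left(-5\right) \left(-2\right) \right)} = 54632 \frac{15 - -10}{5 + \left(4 - 1\right)} = 54632 \frac{15 + 10}{5 + 3} = 54632 \cdot \frac{1}{8} \cdot 25 = 54632 \cdot \frac{25}{8} = 170725$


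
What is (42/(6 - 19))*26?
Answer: -84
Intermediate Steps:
(42/(6 - 19))*26 = (42/(-13))*26 = (42*(-1/13))*26 = -42/13*26 = -84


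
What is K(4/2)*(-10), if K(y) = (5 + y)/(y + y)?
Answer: -35/2 ≈ -17.500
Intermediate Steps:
K(y) = (5 + y)/(2*y) (K(y) = (5 + y)/((2*y)) = (5 + y)*(1/(2*y)) = (5 + y)/(2*y))
K(4/2)*(-10) = ((5 + 4/2)/(2*((4/2))))*(-10) = ((5 + 4*(½))/(2*((4*(½)))))*(-10) = ((½)*(5 + 2)/2)*(-10) = ((½)*(½)*7)*(-10) = (7/4)*(-10) = -35/2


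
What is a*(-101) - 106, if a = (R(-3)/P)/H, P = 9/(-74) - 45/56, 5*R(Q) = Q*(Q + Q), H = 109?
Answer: -11886466/116085 ≈ -102.39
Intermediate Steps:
R(Q) = 2*Q**2/5 (R(Q) = (Q*(Q + Q))/5 = (Q*(2*Q))/5 = (2*Q**2)/5 = 2*Q**2/5)
P = -1917/2072 (P = 9*(-1/74) - 45*1/56 = -9/74 - 45/56 = -1917/2072 ≈ -0.92519)
a = -4144/116085 (a = (((2/5)*(-3)**2)/(-1917/2072))/109 = (((2/5)*9)*(-2072/1917))*(1/109) = ((18/5)*(-2072/1917))*(1/109) = -4144/1065*1/109 = -4144/116085 ≈ -0.035698)
a*(-101) - 106 = -4144/116085*(-101) - 106 = 418544/116085 - 106 = -11886466/116085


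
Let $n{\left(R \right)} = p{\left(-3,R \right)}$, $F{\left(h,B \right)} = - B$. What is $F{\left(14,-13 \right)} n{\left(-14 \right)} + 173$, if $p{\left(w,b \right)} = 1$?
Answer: $186$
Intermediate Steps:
$n{\left(R \right)} = 1$
$F{\left(14,-13 \right)} n{\left(-14 \right)} + 173 = \left(-1\right) \left(-13\right) 1 + 173 = 13 \cdot 1 + 173 = 13 + 173 = 186$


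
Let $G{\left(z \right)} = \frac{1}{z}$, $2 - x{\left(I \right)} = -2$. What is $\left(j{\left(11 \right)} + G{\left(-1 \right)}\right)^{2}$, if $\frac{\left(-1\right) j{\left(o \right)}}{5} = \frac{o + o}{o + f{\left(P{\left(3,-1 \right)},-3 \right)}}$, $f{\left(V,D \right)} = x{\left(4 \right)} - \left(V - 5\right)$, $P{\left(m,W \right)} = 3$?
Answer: $\frac{16129}{289} \approx 55.81$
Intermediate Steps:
$x{\left(I \right)} = 4$ ($x{\left(I \right)} = 2 - -2 = 2 + 2 = 4$)
$f{\left(V,D \right)} = 9 - V$ ($f{\left(V,D \right)} = 4 - \left(V - 5\right) = 4 - \left(-5 + V\right) = 9 - V$)
$j{\left(o \right)} = - \frac{10 o}{6 + o}$ ($j{\left(o \right)} = - 5 \frac{o + o}{o + \left(9 - 3\right)} = - 5 \frac{2 o}{o + \left(9 - 3\right)} = - 5 \frac{2 o}{o + 6} = - 5 \frac{2 o}{6 + o} = - \frac{10 o}{6 + o}$)
$\left(j{\left(11 \right)} + G{\left(-1 \right)}\right)^{2} = \left(\left(-10\right) 11 \frac{1}{6 + 11} + \frac{1}{-1}\right)^{2} = \left(\left(-10\right) 11 \cdot \frac{1}{17} - 1\right)^{2} = \left(- \frac{110}{17} - 1\right)^{2} = \left(- \frac{127}{17}\right)^{2} = \frac{16129}{289}$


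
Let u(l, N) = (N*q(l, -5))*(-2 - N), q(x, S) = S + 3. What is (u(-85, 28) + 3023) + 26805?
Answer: 31508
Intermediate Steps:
q(x, S) = 3 + S
u(l, N) = -2*N*(-2 - N) (u(l, N) = (N*(3 - 5))*(-2 - N) = (N*(-2))*(-2 - N) = (-2*N)*(-2 - N) = -2*N*(-2 - N))
(u(-85, 28) + 3023) + 26805 = (2*28*(2 + 28) + 3023) + 26805 = (2*28*30 + 3023) + 26805 = (1680 + 3023) + 26805 = 4703 + 26805 = 31508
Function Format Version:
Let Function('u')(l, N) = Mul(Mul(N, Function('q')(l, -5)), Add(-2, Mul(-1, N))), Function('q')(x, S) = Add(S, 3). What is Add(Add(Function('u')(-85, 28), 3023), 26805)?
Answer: 31508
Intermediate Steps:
Function('q')(x, S) = Add(3, S)
Function('u')(l, N) = Mul(-2, N, Add(-2, Mul(-1, N))) (Function('u')(l, N) = Mul(Mul(N, Add(3, -5)), Add(-2, Mul(-1, N))) = Mul(Mul(N, -2), Add(-2, Mul(-1, N))) = Mul(Mul(-2, N), Add(-2, Mul(-1, N))) = Mul(-2, N, Add(-2, Mul(-1, N))))
Add(Add(Function('u')(-85, 28), 3023), 26805) = Add(Add(Mul(2, 28, Add(2, 28)), 3023), 26805) = Add(Add(Mul(2, 28, 30), 3023), 26805) = Add(Add(1680, 3023), 26805) = Add(4703, 26805) = 31508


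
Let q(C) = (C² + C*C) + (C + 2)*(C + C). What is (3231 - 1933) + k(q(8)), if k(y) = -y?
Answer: 1010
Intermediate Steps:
q(C) = 2*C² + 2*C*(2 + C) (q(C) = (C² + C²) + (2 + C)*(2*C) = 2*C² + 2*C*(2 + C))
(3231 - 1933) + k(q(8)) = (3231 - 1933) - 4*8*(1 + 8) = 1298 - 4*8*9 = 1298 - 1*288 = 1298 - 288 = 1010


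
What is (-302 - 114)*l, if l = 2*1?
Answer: -832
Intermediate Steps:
l = 2
(-302 - 114)*l = (-302 - 114)*2 = -416*2 = -832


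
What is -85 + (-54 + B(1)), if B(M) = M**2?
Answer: -138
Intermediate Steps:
-85 + (-54 + B(1)) = -85 + (-54 + 1**2) = -85 + (-54 + 1) = -85 - 53 = -138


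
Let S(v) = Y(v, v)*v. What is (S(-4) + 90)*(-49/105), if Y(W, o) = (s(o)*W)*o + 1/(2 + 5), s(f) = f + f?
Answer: -842/3 ≈ -280.67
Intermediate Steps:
s(f) = 2*f
Y(W, o) = ⅐ + 2*W*o² (Y(W, o) = ((2*o)*W)*o + 1/(2 + 5) = (2*W*o)*o + 1/7 = 2*W*o² + ⅐ = ⅐ + 2*W*o²)
S(v) = v*(⅐ + 2*v³) (S(v) = (⅐ + 2*v*v²)*v = (⅐ + 2*v³)*v = v*(⅐ + 2*v³))
(S(-4) + 90)*(-49/105) = ((2*(-4)⁴ + (⅐)*(-4)) + 90)*(-49/105) = ((2*256 - 4/7) + 90)*(-49*1/105) = ((512 - 4/7) + 90)*(-7/15) = (3580/7 + 90)*(-7/15) = (4210/7)*(-7/15) = -842/3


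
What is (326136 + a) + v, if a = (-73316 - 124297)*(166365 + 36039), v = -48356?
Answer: -39997383872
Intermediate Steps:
a = -39997661652 (a = -197613*202404 = -39997661652)
(326136 + a) + v = (326136 - 39997661652) - 48356 = -39997335516 - 48356 = -39997383872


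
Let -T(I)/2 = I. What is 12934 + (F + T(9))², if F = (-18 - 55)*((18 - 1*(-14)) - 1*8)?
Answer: 3145834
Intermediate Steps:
T(I) = -2*I
F = -1752 (F = -73*((18 + 14) - 8) = -73*(32 - 8) = -73*24 = -1752)
12934 + (F + T(9))² = 12934 + (-1752 - 2*9)² = 12934 + (-1752 - 18)² = 12934 + (-1770)² = 12934 + 3132900 = 3145834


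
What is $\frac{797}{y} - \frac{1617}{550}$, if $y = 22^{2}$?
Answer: $- \frac{15649}{12100} \approx -1.2933$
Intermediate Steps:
$y = 484$
$\frac{797}{y} - \frac{1617}{550} = \frac{797}{484} - \frac{1617}{550} = 797 \cdot \frac{1}{484} - \frac{147}{50} = \frac{797}{484} - \frac{147}{50} = - \frac{15649}{12100}$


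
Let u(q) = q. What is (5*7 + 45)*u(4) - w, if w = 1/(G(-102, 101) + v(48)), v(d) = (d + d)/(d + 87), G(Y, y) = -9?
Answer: 119405/373 ≈ 320.12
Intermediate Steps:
v(d) = 2*d/(87 + d) (v(d) = (2*d)/(87 + d) = 2*d/(87 + d))
w = -45/373 (w = 1/(-9 + 2*48/(87 + 48)) = 1/(-9 + 2*48/135) = 1/(-9 + 2*48*(1/135)) = 1/(-9 + 32/45) = 1/(-373/45) = -45/373 ≈ -0.12064)
(5*7 + 45)*u(4) - w = (5*7 + 45)*4 - 1*(-45/373) = (35 + 45)*4 + 45/373 = 80*4 + 45/373 = 320 + 45/373 = 119405/373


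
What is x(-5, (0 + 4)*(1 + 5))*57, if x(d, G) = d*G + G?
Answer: -5472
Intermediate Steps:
x(d, G) = G + G*d (x(d, G) = G*d + G = G + G*d)
x(-5, (0 + 4)*(1 + 5))*57 = (((0 + 4)*(1 + 5))*(1 - 5))*57 = ((4*6)*(-4))*57 = (24*(-4))*57 = -96*57 = -5472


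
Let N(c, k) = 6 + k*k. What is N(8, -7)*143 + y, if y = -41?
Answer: 7824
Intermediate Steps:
N(c, k) = 6 + k²
N(8, -7)*143 + y = (6 + (-7)²)*143 - 41 = (6 + 49)*143 - 41 = 55*143 - 41 = 7865 - 41 = 7824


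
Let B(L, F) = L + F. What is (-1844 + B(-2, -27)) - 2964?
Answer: -4837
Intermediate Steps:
B(L, F) = F + L
(-1844 + B(-2, -27)) - 2964 = (-1844 + (-27 - 2)) - 2964 = (-1844 - 29) - 2964 = -1873 - 2964 = -4837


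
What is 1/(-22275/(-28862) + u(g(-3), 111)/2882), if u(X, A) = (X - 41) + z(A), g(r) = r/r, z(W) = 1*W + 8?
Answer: 20795071/16619162 ≈ 1.2513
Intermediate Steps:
z(W) = 8 + W (z(W) = W + 8 = 8 + W)
g(r) = 1
u(X, A) = -33 + A + X (u(X, A) = (X - 41) + (8 + A) = (-41 + X) + (8 + A) = -33 + A + X)
1/(-22275/(-28862) + u(g(-3), 111)/2882) = 1/(-22275/(-28862) + (-33 + 111 + 1)/2882) = 1/(-22275*(-1/28862) + 79*(1/2882)) = 1/(22275/28862 + 79/2882) = 1/(16619162/20795071) = 20795071/16619162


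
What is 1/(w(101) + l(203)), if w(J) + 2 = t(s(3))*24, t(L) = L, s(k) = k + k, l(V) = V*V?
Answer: 1/41351 ≈ 2.4183e-5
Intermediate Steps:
l(V) = V²
s(k) = 2*k
w(J) = 142 (w(J) = -2 + (2*3)*24 = -2 + 6*24 = -2 + 144 = 142)
1/(w(101) + l(203)) = 1/(142 + 203²) = 1/(142 + 41209) = 1/41351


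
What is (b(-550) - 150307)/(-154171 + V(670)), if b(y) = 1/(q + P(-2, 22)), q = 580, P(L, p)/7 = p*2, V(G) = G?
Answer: 133472615/136308888 ≈ 0.97919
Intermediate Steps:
P(L, p) = 14*p (P(L, p) = 7*(p*2) = 7*(2*p) = 14*p)
b(y) = 1/888 (b(y) = 1/(580 + 14*22) = 1/(580 + 308) = 1/888)
(b(-550) - 150307)/(-154171 + V(670)) = (1/888 - 150307)/(-154171 + 670) = -133472615/888/(-153501) = -133472615/888*(-1/153501) = 133472615/136308888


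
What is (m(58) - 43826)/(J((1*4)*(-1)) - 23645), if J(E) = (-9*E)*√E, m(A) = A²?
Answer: 956723990/559091209 + 2913264*I/559091209 ≈ 1.7112 + 0.0052107*I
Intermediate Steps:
J(E) = -9*E^(3/2)
(m(58) - 43826)/(J((1*4)*(-1)) - 23645) = (58² - 43826)/(-9*(-4)^(3/2) - 23645) = (3364 - 43826)/(-9*(-8*I) - 23645) = -40462/(-(-72)*I - 23645) = -40462/(72*I - 23645) = -40462*(-23645 - 72*I)/559091209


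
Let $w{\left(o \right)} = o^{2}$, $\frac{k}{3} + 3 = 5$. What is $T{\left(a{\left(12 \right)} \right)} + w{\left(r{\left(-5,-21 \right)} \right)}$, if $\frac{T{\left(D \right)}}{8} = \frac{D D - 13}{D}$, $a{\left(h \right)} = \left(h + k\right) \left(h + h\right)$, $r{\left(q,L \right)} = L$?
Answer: $\frac{210425}{54} \approx 3896.8$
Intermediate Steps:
$k = 6$ ($k = -9 + 3 \cdot 5 = -9 + 15 = 6$)
$a{\left(h \right)} = 2 h \left(6 + h\right)$ ($a{\left(h \right)} = \left(h + 6\right) \left(h + h\right) = \left(6 + h\right) 2 h = 2 h \left(6 + h\right)$)
$T{\left(D \right)} = \frac{8 \left(-13 + D^{2}\right)}{D}$ ($T{\left(D \right)} = 8 \frac{D D - 13}{D} = 8 \frac{D^{2} - 13}{D} = 8 \frac{-13 + D^{2}}{D} = \frac{8 \left(-13 + D^{2}\right)}{D}$)
$T{\left(a{\left(12 \right)} \right)} + w{\left(r{\left(-5,-21 \right)} \right)} = \left(- \frac{104}{2 \cdot 12 \left(6 + 12\right)} + 8 \cdot 2 \cdot 12 \left(6 + 12\right)\right) + \left(-21\right)^{2} = \left(- \frac{104}{2 \cdot 12 \cdot 18} + 8 \cdot 2 \cdot 12 \cdot 18\right) + 441 = \left(- \frac{104}{432} + 8 \cdot 432\right) + 441 = \left(\left(-104\right) \frac{1}{432} + 3456\right) + 441 = \left(- \frac{13}{54} + 3456\right) + 441 = \frac{186611}{54} + 441 = \frac{210425}{54}$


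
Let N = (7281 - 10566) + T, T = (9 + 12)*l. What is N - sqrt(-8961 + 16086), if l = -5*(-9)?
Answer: -2340 - 5*sqrt(285) ≈ -2424.4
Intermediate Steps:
l = 45
T = 945 (T = (9 + 12)*45 = 21*45 = 945)
N = -2340 (N = (7281 - 10566) + 945 = -3285 + 945 = -2340)
N - sqrt(-8961 + 16086) = -2340 - sqrt(-8961 + 16086) = -2340 - sqrt(7125) = -2340 - 5*sqrt(285)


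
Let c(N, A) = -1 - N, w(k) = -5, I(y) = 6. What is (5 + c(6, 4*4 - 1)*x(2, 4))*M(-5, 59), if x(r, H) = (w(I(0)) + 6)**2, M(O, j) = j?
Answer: -118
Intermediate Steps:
x(r, H) = 1 (x(r, H) = (-5 + 6)**2 = 1**2 = 1)
(5 + c(6, 4*4 - 1)*x(2, 4))*M(-5, 59) = (5 + (-1 - 1*6)*1)*59 = (5 + (-1 - 6)*1)*59 = (5 - 7*1)*59 = (5 - 7)*59 = -2*59 = -118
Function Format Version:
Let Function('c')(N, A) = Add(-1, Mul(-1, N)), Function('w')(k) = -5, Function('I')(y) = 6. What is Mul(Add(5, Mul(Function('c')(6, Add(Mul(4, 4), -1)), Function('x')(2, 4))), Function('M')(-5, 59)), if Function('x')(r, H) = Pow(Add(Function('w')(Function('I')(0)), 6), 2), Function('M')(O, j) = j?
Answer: -118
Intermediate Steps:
Function('x')(r, H) = 1 (Function('x')(r, H) = Pow(Add(-5, 6), 2) = Pow(1, 2) = 1)
Mul(Add(5, Mul(Function('c')(6, Add(Mul(4, 4), -1)), Function('x')(2, 4))), Function('M')(-5, 59)) = Mul(Add(5, Mul(Add(-1, Mul(-1, 6)), 1)), 59) = Mul(Add(5, Mul(Add(-1, -6), 1)), 59) = Mul(Add(5, Mul(-7, 1)), 59) = Mul(Add(5, -7), 59) = Mul(-2, 59) = -118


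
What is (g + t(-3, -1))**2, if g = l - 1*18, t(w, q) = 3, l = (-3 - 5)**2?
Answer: 2401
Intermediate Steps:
l = 64 (l = (-8)**2 = 64)
g = 46 (g = 64 - 1*18 = 64 - 18 = 46)
(g + t(-3, -1))**2 = (46 + 3)**2 = 49**2 = 2401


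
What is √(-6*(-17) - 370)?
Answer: 2*I*√67 ≈ 16.371*I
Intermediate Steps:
√(-6*(-17) - 370) = √(102 - 370) = √(-268) = 2*I*√67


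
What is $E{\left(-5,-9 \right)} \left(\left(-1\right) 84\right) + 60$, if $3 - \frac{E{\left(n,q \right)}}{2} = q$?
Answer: $-1956$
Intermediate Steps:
$E{\left(n,q \right)} = 6 - 2 q$
$E{\left(-5,-9 \right)} \left(\left(-1\right) 84\right) + 60 = \left(6 - -18\right) \left(\left(-1\right) 84\right) + 60 = \left(6 + 18\right) \left(-84\right) + 60 = 24 \left(-84\right) + 60 = -2016 + 60 = -1956$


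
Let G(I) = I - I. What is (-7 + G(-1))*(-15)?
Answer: 105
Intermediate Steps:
G(I) = 0
(-7 + G(-1))*(-15) = (-7 + 0)*(-15) = -7*(-15) = 105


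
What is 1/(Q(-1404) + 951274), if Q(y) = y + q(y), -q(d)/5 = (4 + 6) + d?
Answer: 1/956840 ≈ 1.0451e-6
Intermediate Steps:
q(d) = -50 - 5*d (q(d) = -5*((4 + 6) + d) = -5*(10 + d) = -50 - 5*d)
Q(y) = -50 - 4*y (Q(y) = y + (-50 - 5*y) = -50 - 4*y)
1/(Q(-1404) + 951274) = 1/((-50 - 4*(-1404)) + 951274) = 1/((-50 + 5616) + 951274) = 1/(5566 + 951274) = 1/956840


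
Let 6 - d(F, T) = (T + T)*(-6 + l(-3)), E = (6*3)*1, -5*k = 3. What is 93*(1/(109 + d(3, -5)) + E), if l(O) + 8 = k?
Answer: 1671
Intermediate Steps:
k = -⅗ (k = -⅕*3 = -⅗ ≈ -0.60000)
l(O) = -43/5 (l(O) = -8 - ⅗ = -43/5)
E = 18 (E = 18*1 = 18)
d(F, T) = 6 + 146*T/5 (d(F, T) = 6 - (T + T)*(-6 - 43/5) = 6 - 2*T*(-73)/5 = 6 - (-146)*T/5 = 6 + 146*T/5)
93*(1/(109 + d(3, -5)) + E) = 93*(1/(109 + (6 + (146/5)*(-5))) + 18) = 93*(1/(109 + (6 - 146)) + 18) = 93*(1/(109 - 140) + 18) = 93*(1/(-31) + 18) = 93*(-1/31 + 18) = 93*(557/31) = 1671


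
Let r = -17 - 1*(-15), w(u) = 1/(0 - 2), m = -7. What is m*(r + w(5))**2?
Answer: -175/4 ≈ -43.750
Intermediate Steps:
w(u) = -1/2 (w(u) = 1/(-2) = -1/2)
r = -2 (r = -17 + 15 = -2)
m*(r + w(5))**2 = -7*(-2 - 1/2)**2 = -7*(-5/2)**2 = -7*25/4 = -175/4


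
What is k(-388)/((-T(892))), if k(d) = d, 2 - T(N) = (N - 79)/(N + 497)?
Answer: 179644/655 ≈ 274.27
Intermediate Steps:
T(N) = 2 - (-79 + N)/(497 + N) (T(N) = 2 - (N - 79)/(N + 497) = 2 - (-79 + N)/(497 + N))
k(-388)/((-T(892))) = -388*(-(497 + 892)/(1073 + 892)) = -388/((-1965/1389)) = -388/((-1*655/463)) = -388/(-655/463) = -388*(-463/655) = 179644/655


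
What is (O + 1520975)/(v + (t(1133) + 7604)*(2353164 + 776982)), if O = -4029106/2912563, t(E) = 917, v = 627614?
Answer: 4429931479819/77685632766905840 ≈ 5.7024e-5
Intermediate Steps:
O = -4029106/2912563 (O = -4029106*1/2912563 = -4029106/2912563 ≈ -1.3834)
(O + 1520975)/(v + (t(1133) + 7604)*(2353164 + 776982)) = (-4029106/2912563 + 1520975)/(627614 + (917 + 7604)*(2353164 + 776982)) = 4429931479819/(2912563*(627614 + 8521*3130146)) = 4429931479819/(2912563*(627614 + 26671974066)) = (4429931479819/2912563)/26672601680 = (4429931479819/2912563)*(1/26672601680) = 4429931479819/77685632766905840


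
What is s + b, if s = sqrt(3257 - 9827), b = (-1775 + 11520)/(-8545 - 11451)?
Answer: -9745/19996 + 3*I*sqrt(730) ≈ -0.48735 + 81.056*I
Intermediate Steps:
b = -9745/19996 (b = 9745/(-19996) = 9745*(-1/19996) = -9745/19996 ≈ -0.48735)
s = 3*I*sqrt(730) (s = sqrt(-6570) = 3*I*sqrt(730) ≈ 81.056*I)
s + b = 3*I*sqrt(730) - 9745/19996 = -9745/19996 + 3*I*sqrt(730)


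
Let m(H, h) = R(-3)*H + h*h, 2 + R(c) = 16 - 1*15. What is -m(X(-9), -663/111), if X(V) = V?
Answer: -61162/1369 ≈ -44.676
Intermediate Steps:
R(c) = -1 (R(c) = -2 + (16 - 1*15) = -2 + (16 - 15) = -2 + 1 = -1)
m(H, h) = h**2 - H (m(H, h) = -H + h*h = -H + h**2 = h**2 - H)
-m(X(-9), -663/111) = -((-663/111)**2 - 1*(-9)) = -((-663*1/111)**2 + 9) = -((-221/37)**2 + 9) = -(48841/1369 + 9) = -1*61162/1369 = -61162/1369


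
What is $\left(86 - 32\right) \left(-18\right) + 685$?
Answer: $-287$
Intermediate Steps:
$\left(86 - 32\right) \left(-18\right) + 685 = 54 \left(-18\right) + 685 = -972 + 685 = -287$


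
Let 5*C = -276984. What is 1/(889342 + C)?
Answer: 5/4169726 ≈ 1.1991e-6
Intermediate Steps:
C = -276984/5 (C = (⅕)*(-276984) = -276984/5 ≈ -55397.)
1/(889342 + C) = 1/(889342 - 276984/5) = 1/(4169726/5) = 5/4169726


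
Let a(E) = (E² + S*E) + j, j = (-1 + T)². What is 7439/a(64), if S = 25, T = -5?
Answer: 7439/5732 ≈ 1.2978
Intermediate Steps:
j = 36 (j = (-1 - 5)² = (-6)² = 36)
a(E) = 36 + E² + 25*E (a(E) = (E² + 25*E) + 36 = 36 + E² + 25*E)
7439/a(64) = 7439/(36 + 64² + 25*64) = 7439/(36 + 4096 + 1600) = 7439/5732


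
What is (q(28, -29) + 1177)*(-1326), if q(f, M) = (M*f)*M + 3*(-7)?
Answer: -32757504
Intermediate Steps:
q(f, M) = -21 + f*M² (q(f, M) = f*M² - 21 = -21 + f*M²)
(q(28, -29) + 1177)*(-1326) = ((-21 + 28*(-29)²) + 1177)*(-1326) = ((-21 + 28*841) + 1177)*(-1326) = ((-21 + 23548) + 1177)*(-1326) = (23527 + 1177)*(-1326) = 24704*(-1326) = -32757504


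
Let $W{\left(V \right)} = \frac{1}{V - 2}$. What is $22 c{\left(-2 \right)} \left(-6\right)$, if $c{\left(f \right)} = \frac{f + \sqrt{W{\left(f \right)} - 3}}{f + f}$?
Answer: $-66 + \frac{33 i \sqrt{13}}{2} \approx -66.0 + 59.492 i$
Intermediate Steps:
$W{\left(V \right)} = \frac{1}{-2 + V}$
$c{\left(f \right)} = \frac{f + \sqrt{-3 + \frac{1}{-2 + f}}}{2 f}$ ($c{\left(f \right)} = \frac{f + \sqrt{\frac{1}{-2 + f} - 3}}{f + f} = \frac{f + \sqrt{-3 + \frac{1}{-2 + f}}}{2 f}$)
$22 c{\left(-2 \right)} \left(-6\right) = 22 \frac{-2 + \sqrt{\frac{7 - -6}{-2 - 2}}}{2 \left(-2\right)} \left(-6\right) = 22 \cdot \frac{1}{2} \left(- \frac{1}{2}\right) \left(-2 + \sqrt{\frac{7 + 6}{-4}}\right) \left(-6\right) = 22 \cdot \frac{1}{2} \left(- \frac{1}{2}\right) \left(-2 + \sqrt{\left(- \frac{1}{4}\right) 13}\right) \left(-6\right) = 22 \cdot \frac{1}{2} \left(- \frac{1}{2}\right) \left(-2 + \sqrt{- \frac{13}{4}}\right) \left(-6\right) = 22 \cdot \frac{1}{2} \left(- \frac{1}{2}\right) \left(-2 + \frac{i \sqrt{13}}{2}\right) \left(-6\right) = 22 \left(\frac{1}{2} - \frac{i \sqrt{13}}{8}\right) \left(-6\right) = \left(11 - \frac{11 i \sqrt{13}}{4}\right) \left(-6\right) = -66 + \frac{33 i \sqrt{13}}{2}$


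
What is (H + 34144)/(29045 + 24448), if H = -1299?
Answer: 32845/53493 ≈ 0.61401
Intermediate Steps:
(H + 34144)/(29045 + 24448) = (-1299 + 34144)/(29045 + 24448) = 32845/53493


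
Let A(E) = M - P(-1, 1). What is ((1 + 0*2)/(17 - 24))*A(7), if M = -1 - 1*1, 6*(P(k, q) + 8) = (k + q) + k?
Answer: -37/42 ≈ -0.88095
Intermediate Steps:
P(k, q) = -8 + k/3 + q/6 (P(k, q) = -8 + ((k + q) + k)/6 = -8 + (q + 2*k)/6 = -8 + (k/3 + q/6) = -8 + k/3 + q/6)
M = -2 (M = -1 - 1 = -2)
A(E) = 37/6 (A(E) = -2 - (-8 + (1/3)*(-1) + (1/6)*1) = -2 - (-8 - 1/3 + 1/6) = -2 - 1*(-49/6) = -2 + 49/6 = 37/6)
((1 + 0*2)/(17 - 24))*A(7) = ((1 + 0*2)/(17 - 24))*(37/6) = ((1 + 0)/(-7))*(37/6) = (1*(-1/7))*(37/6) = -1/7*37/6 = -37/42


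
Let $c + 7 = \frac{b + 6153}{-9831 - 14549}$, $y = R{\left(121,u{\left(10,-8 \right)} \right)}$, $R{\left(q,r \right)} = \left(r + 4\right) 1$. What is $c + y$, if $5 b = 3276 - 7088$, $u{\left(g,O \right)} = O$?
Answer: $- \frac{1367853}{121900} \approx -11.221$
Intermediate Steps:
$b = - \frac{3812}{5}$ ($b = \frac{3276 - 7088}{5} = \frac{1}{5} \left(-3812\right) = - \frac{3812}{5} \approx -762.4$)
$R{\left(q,r \right)} = 4 + r$ ($R{\left(q,r \right)} = \left(4 + r\right) 1 = 4 + r$)
$y = -4$ ($y = 4 - 8 = -4$)
$c = - \frac{880253}{121900}$ ($c = -7 + \frac{- \frac{3812}{5} + 6153}{-9831 - 14549} = -7 + \frac{26953}{5 \left(-24380\right)} = -7 + \frac{26953}{5} \left(- \frac{1}{24380}\right) = -7 - \frac{26953}{121900} = - \frac{880253}{121900} \approx -7.2211$)
$c + y = - \frac{880253}{121900} - 4 = - \frac{1367853}{121900}$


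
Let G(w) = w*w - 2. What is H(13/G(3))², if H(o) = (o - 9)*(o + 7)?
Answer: 9610000/2401 ≈ 4002.5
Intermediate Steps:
G(w) = -2 + w² (G(w) = w² - 2 = -2 + w²)
H(o) = (-9 + o)*(7 + o)
H(13/G(3))² = (-63 + (13/(-2 + 3²))² - 26/(-2 + 3²))² = (-63 + (13/(-2 + 9))² - 26/(-2 + 9))² = (-63 + (13/7)² - 26/7)² = (-63 + (13*(⅐))² - 26/7)² = (-63 + (13/7)² - 2*13/7)² = (-63 + 169/49 - 26/7)² = (-3100/49)² = 9610000/2401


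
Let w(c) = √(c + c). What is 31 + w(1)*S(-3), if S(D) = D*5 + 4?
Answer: 31 - 11*√2 ≈ 15.444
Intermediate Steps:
w(c) = √2*√c (w(c) = √(2*c) = √2*√c)
S(D) = 4 + 5*D (S(D) = 5*D + 4 = 4 + 5*D)
31 + w(1)*S(-3) = 31 + (√2*√1)*(4 + 5*(-3)) = 31 + (√2*1)*(4 - 15) = 31 + √2*(-11) = 31 - 11*√2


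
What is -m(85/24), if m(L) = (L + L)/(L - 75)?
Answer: 34/343 ≈ 0.099125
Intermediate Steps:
m(L) = 2*L/(-75 + L) (m(L) = (2*L)/(-75 + L) = 2*L/(-75 + L))
-m(85/24) = -2*85/24/(-75 + 85/24) = -2*85*(1/24)/(-75 + 85*(1/24)) = -2*85/(24*(-75 + 85/24)) = -2*85/(24*(-1715/24)) = -2*85*(-24)/(24*1715) = -1*(-34/343) = 34/343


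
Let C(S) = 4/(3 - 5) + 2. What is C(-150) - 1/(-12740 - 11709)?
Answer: 1/24449 ≈ 4.0901e-5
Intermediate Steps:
C(S) = 0 (C(S) = 4/(-2) + 2 = -½*4 + 2 = -2 + 2 = 0)
C(-150) - 1/(-12740 - 11709) = 0 - 1/(-12740 - 11709) = 0 - 1/(-24449) = 0 - 1*(-1/24449) = 0 + 1/24449 = 1/24449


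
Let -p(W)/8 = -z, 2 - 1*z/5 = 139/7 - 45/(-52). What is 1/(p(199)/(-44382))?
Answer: 2019381/34075 ≈ 59.263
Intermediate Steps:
z = -34075/364 (z = 10 - 5*(139/7 - 45/(-52)) = 10 - 5*(139*(⅐) - 45*(-1/52)) = 10 - 5*(139/7 + 45/52) = 10 - 5*7543/364 = 10 - 37715/364 = -34075/364 ≈ -93.613)
p(W) = -68150/91 (p(W) = -(-8)*(-34075)/364 = -8*34075/364 = -68150/91)
1/(p(199)/(-44382)) = 1/(-68150/91/(-44382)) = 1/(-68150/91*(-1/44382)) = 1/(34075/2019381) = 2019381/34075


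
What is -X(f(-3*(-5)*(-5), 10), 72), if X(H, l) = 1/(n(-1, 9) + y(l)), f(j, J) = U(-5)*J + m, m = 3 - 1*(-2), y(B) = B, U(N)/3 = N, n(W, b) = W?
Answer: -1/71 ≈ -0.014085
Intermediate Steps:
U(N) = 3*N
m = 5 (m = 3 + 2 = 5)
f(j, J) = 5 - 15*J (f(j, J) = (3*(-5))*J + 5 = -15*J + 5 = 5 - 15*J)
X(H, l) = 1/(-1 + l)
-X(f(-3*(-5)*(-5), 10), 72) = -1/(-1 + 72) = -1/71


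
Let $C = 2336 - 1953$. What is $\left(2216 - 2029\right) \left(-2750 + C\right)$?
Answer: $-442629$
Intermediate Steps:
$C = 383$
$\left(2216 - 2029\right) \left(-2750 + C\right) = \left(2216 - 2029\right) \left(-2750 + 383\right) = 187 \left(-2367\right) = -442629$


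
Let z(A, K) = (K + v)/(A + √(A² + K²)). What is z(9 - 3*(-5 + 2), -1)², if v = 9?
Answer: 41536 - 11520*√13 ≈ 0.049307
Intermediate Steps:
z(A, K) = (9 + K)/(A + √(A² + K²)) (z(A, K) = (K + 9)/(A + √(A² + K²)) = (9 + K)/(A + √(A² + K²)))
z(9 - 3*(-5 + 2), -1)² = ((9 - 1)/((9 - 3*(-5 + 2)) + √((9 - 3*(-5 + 2))² + (-1)²)))² = (8/((9 - 3*(-3)) + √((9 - 3*(-3))² + 1)))² = (8/((9 - 1*(-9)) + √((9 - 1*(-9))² + 1)))² = (8/((9 + 9) + √((9 + 9)² + 1)))² = (8/(18 + √(18² + 1)))² = (8/(18 + √(324 + 1)))² = (8/(18 + √325))² = (8/(18 + 5*√13))² = 64/(18 + 5*√13)²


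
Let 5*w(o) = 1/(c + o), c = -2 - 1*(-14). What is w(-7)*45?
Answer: 9/5 ≈ 1.8000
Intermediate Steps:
c = 12 (c = -2 + 14 = 12)
w(o) = 1/(5*(12 + o))
w(-7)*45 = (1/(5*(12 - 7)))*45 = ((1/5)/5)*45 = ((1/5)*(1/5))*45 = (1/25)*45 = 9/5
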